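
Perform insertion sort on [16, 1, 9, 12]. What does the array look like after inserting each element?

First element 16 is already 'sorted'
Insert 1: shifted 1 elements -> [1, 16, 9, 12]
Insert 9: shifted 1 elements -> [1, 9, 16, 12]
Insert 12: shifted 1 elements -> [1, 9, 12, 16]


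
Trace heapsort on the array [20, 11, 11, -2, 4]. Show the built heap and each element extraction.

Build heap: [20, 11, 11, -2, 4]
Extract 20: [11, 4, 11, -2, 20]
Extract 11: [11, 4, -2, 11, 20]
Extract 11: [4, -2, 11, 11, 20]
Extract 4: [-2, 4, 11, 11, 20]


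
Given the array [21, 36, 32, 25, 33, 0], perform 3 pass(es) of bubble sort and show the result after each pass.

After pass 1: [21, 32, 25, 33, 0, 36] (4 swaps)
After pass 2: [21, 25, 32, 0, 33, 36] (2 swaps)
After pass 3: [21, 25, 0, 32, 33, 36] (1 swaps)
Total swaps: 7


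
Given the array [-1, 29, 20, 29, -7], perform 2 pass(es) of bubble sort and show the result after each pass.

After pass 1: [-1, 20, 29, -7, 29] (2 swaps)
After pass 2: [-1, 20, -7, 29, 29] (1 swaps)
Total swaps: 3


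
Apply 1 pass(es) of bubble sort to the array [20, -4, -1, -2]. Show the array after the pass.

After pass 1: [-4, -1, -2, 20] (3 swaps)
Total swaps: 3


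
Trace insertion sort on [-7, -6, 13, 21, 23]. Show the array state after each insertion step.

First element -7 is already 'sorted'
Insert -6: shifted 0 elements -> [-7, -6, 13, 21, 23]
Insert 13: shifted 0 elements -> [-7, -6, 13, 21, 23]
Insert 21: shifted 0 elements -> [-7, -6, 13, 21, 23]
Insert 23: shifted 0 elements -> [-7, -6, 13, 21, 23]


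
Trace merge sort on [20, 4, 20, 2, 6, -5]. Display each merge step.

Divide and conquer:
  Merge [4] + [20] -> [4, 20]
  Merge [20] + [4, 20] -> [4, 20, 20]
  Merge [6] + [-5] -> [-5, 6]
  Merge [2] + [-5, 6] -> [-5, 2, 6]
  Merge [4, 20, 20] + [-5, 2, 6] -> [-5, 2, 4, 6, 20, 20]


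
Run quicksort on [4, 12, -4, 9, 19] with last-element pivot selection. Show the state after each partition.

Partition 1: pivot=19 at index 4 -> [4, 12, -4, 9, 19]
Partition 2: pivot=9 at index 2 -> [4, -4, 9, 12, 19]
Partition 3: pivot=-4 at index 0 -> [-4, 4, 9, 12, 19]


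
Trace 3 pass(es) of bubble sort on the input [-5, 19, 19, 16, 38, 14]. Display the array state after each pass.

After pass 1: [-5, 19, 16, 19, 14, 38] (2 swaps)
After pass 2: [-5, 16, 19, 14, 19, 38] (2 swaps)
After pass 3: [-5, 16, 14, 19, 19, 38] (1 swaps)
Total swaps: 5


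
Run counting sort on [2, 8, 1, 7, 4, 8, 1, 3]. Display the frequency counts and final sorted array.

Count array: [0, 2, 1, 1, 1, 0, 0, 1, 2]
(count[i] = number of elements equal to i)
Cumulative count: [0, 2, 3, 4, 5, 5, 5, 6, 8]
Sorted: [1, 1, 2, 3, 4, 7, 8, 8]


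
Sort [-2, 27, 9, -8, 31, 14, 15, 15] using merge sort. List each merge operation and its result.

Divide and conquer:
  Merge [-2] + [27] -> [-2, 27]
  Merge [9] + [-8] -> [-8, 9]
  Merge [-2, 27] + [-8, 9] -> [-8, -2, 9, 27]
  Merge [31] + [14] -> [14, 31]
  Merge [15] + [15] -> [15, 15]
  Merge [14, 31] + [15, 15] -> [14, 15, 15, 31]
  Merge [-8, -2, 9, 27] + [14, 15, 15, 31] -> [-8, -2, 9, 14, 15, 15, 27, 31]


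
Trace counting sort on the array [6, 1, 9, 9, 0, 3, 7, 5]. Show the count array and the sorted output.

Count array: [1, 1, 0, 1, 0, 1, 1, 1, 0, 2]
(count[i] = number of elements equal to i)
Cumulative count: [1, 2, 2, 3, 3, 4, 5, 6, 6, 8]
Sorted: [0, 1, 3, 5, 6, 7, 9, 9]


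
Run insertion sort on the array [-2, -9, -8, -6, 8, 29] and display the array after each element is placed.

First element -2 is already 'sorted'
Insert -9: shifted 1 elements -> [-9, -2, -8, -6, 8, 29]
Insert -8: shifted 1 elements -> [-9, -8, -2, -6, 8, 29]
Insert -6: shifted 1 elements -> [-9, -8, -6, -2, 8, 29]
Insert 8: shifted 0 elements -> [-9, -8, -6, -2, 8, 29]
Insert 29: shifted 0 elements -> [-9, -8, -6, -2, 8, 29]


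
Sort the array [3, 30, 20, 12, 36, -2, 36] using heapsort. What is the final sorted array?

Build heap: [36, 30, 36, 12, 3, -2, 20]
Extract 36: [36, 30, 20, 12, 3, -2, 36]
Extract 36: [30, 12, 20, -2, 3, 36, 36]
Extract 30: [20, 12, 3, -2, 30, 36, 36]
Extract 20: [12, -2, 3, 20, 30, 36, 36]
Extract 12: [3, -2, 12, 20, 30, 36, 36]
Extract 3: [-2, 3, 12, 20, 30, 36, 36]


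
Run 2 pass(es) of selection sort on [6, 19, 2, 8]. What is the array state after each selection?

Pass 1: Select minimum 2 at index 2, swap -> [2, 19, 6, 8]
Pass 2: Select minimum 6 at index 2, swap -> [2, 6, 19, 8]


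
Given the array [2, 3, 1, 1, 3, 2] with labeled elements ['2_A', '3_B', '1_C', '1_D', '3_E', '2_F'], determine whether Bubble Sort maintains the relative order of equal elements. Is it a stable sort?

Trace Bubble Sort on the labeled array (the key is the number; the letter only tracks identity):
  After pass 1: [2_A, 1_C, 1_D, 3_B, 2_F, 3_E]
  After pass 2: [1_C, 1_D, 2_A, 2_F, 3_B, 3_E]
  After pass 3: [1_C, 1_D, 2_A, 2_F, 3_B, 3_E] (no swaps, done)
Final order: [1_C, 1_D, 2_A, 2_F, 3_B, 3_E]
Equal keys:
  value 1: originally 1_C, 1_D; after sorting 1_C, 1_D -> order preserved
  value 2: originally 2_A, 2_F; after sorting 2_A, 2_F -> order preserved
  value 3: originally 3_B, 3_E; after sorting 3_B, 3_E -> order preserved
All equal keys kept their original relative order. Bubble Sort is stable: it only swaps adjacent elements when the left one is strictly greater, so equal keys never move past each other.
Answer: Stable


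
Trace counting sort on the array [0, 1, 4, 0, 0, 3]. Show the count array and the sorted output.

Count array: [3, 1, 0, 1, 1]
(count[i] = number of elements equal to i)
Cumulative count: [3, 4, 4, 5, 6]
Sorted: [0, 0, 0, 1, 3, 4]


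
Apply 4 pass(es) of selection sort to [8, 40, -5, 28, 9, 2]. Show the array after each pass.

Pass 1: Select minimum -5 at index 2, swap -> [-5, 40, 8, 28, 9, 2]
Pass 2: Select minimum 2 at index 5, swap -> [-5, 2, 8, 28, 9, 40]
Pass 3: Select minimum 8 at index 2, swap -> [-5, 2, 8, 28, 9, 40]
Pass 4: Select minimum 9 at index 4, swap -> [-5, 2, 8, 9, 28, 40]


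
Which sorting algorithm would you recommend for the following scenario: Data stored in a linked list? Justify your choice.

Best choice: Merge sort
Reason: Merge sort doesn't require random access; can be done in O(1) extra space for linked lists


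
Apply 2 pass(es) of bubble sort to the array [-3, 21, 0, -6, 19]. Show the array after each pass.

After pass 1: [-3, 0, -6, 19, 21] (3 swaps)
After pass 2: [-3, -6, 0, 19, 21] (1 swaps)
Total swaps: 4


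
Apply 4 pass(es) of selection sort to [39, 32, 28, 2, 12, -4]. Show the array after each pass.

Pass 1: Select minimum -4 at index 5, swap -> [-4, 32, 28, 2, 12, 39]
Pass 2: Select minimum 2 at index 3, swap -> [-4, 2, 28, 32, 12, 39]
Pass 3: Select minimum 12 at index 4, swap -> [-4, 2, 12, 32, 28, 39]
Pass 4: Select minimum 28 at index 4, swap -> [-4, 2, 12, 28, 32, 39]


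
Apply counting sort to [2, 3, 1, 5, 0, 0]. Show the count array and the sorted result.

Count array: [2, 1, 1, 1, 0, 1]
(count[i] = number of elements equal to i)
Cumulative count: [2, 3, 4, 5, 5, 6]
Sorted: [0, 0, 1, 2, 3, 5]


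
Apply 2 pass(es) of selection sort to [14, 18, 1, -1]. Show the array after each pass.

Pass 1: Select minimum -1 at index 3, swap -> [-1, 18, 1, 14]
Pass 2: Select minimum 1 at index 2, swap -> [-1, 1, 18, 14]


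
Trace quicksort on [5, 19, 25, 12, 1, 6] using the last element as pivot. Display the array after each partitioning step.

Partition 1: pivot=6 at index 2 -> [5, 1, 6, 12, 19, 25]
Partition 2: pivot=1 at index 0 -> [1, 5, 6, 12, 19, 25]
Partition 3: pivot=25 at index 5 -> [1, 5, 6, 12, 19, 25]
Partition 4: pivot=19 at index 4 -> [1, 5, 6, 12, 19, 25]


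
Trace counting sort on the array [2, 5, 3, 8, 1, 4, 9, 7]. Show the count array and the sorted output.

Count array: [0, 1, 1, 1, 1, 1, 0, 1, 1, 1]
(count[i] = number of elements equal to i)
Cumulative count: [0, 1, 2, 3, 4, 5, 5, 6, 7, 8]
Sorted: [1, 2, 3, 4, 5, 7, 8, 9]


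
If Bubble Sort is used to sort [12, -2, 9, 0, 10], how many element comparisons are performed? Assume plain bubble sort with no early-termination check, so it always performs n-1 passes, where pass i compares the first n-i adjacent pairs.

Pass 1: compare adjacent pairs (0,1)..(3,4) = 4 comparison(s), 4 swap(s) -> [-2, 9, 0, 10, 12]
Pass 2: compare adjacent pairs (0,1)..(2,3) = 3 comparison(s), 1 swap(s) -> [-2, 0, 9, 10, 12]
Pass 3: compare adjacent pairs (0,1)..(1,2) = 2 comparison(s), 0 swap(s) -> [-2, 0, 9, 10, 12]
Pass 4: compare adjacent pairs (0,1)..(0,1) = 1 comparison(s), 0 swap(s) -> [-2, 0, 9, 10, 12]
Total comparisons: 4 + 3 + 2 + 1 = 10


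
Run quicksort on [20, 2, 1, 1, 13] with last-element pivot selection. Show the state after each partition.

Partition 1: pivot=13 at index 3 -> [2, 1, 1, 13, 20]
Partition 2: pivot=1 at index 1 -> [1, 1, 2, 13, 20]


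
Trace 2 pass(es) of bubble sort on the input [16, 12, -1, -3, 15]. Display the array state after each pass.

After pass 1: [12, -1, -3, 15, 16] (4 swaps)
After pass 2: [-1, -3, 12, 15, 16] (2 swaps)
Total swaps: 6


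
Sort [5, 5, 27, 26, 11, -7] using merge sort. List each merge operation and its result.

Divide and conquer:
  Merge [5] + [27] -> [5, 27]
  Merge [5] + [5, 27] -> [5, 5, 27]
  Merge [11] + [-7] -> [-7, 11]
  Merge [26] + [-7, 11] -> [-7, 11, 26]
  Merge [5, 5, 27] + [-7, 11, 26] -> [-7, 5, 5, 11, 26, 27]


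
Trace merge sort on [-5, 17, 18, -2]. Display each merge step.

Divide and conquer:
  Merge [-5] + [17] -> [-5, 17]
  Merge [18] + [-2] -> [-2, 18]
  Merge [-5, 17] + [-2, 18] -> [-5, -2, 17, 18]


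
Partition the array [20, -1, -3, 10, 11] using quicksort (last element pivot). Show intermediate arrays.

Partition 1: pivot=11 at index 3 -> [-1, -3, 10, 11, 20]
Partition 2: pivot=10 at index 2 -> [-1, -3, 10, 11, 20]
Partition 3: pivot=-3 at index 0 -> [-3, -1, 10, 11, 20]


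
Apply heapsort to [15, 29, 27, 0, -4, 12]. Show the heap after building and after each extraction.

Build heap: [29, 15, 27, 0, -4, 12]
Extract 29: [27, 15, 12, 0, -4, 29]
Extract 27: [15, 0, 12, -4, 27, 29]
Extract 15: [12, 0, -4, 15, 27, 29]
Extract 12: [0, -4, 12, 15, 27, 29]
Extract 0: [-4, 0, 12, 15, 27, 29]


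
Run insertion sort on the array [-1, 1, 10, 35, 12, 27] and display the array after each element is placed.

First element -1 is already 'sorted'
Insert 1: shifted 0 elements -> [-1, 1, 10, 35, 12, 27]
Insert 10: shifted 0 elements -> [-1, 1, 10, 35, 12, 27]
Insert 35: shifted 0 elements -> [-1, 1, 10, 35, 12, 27]
Insert 12: shifted 1 elements -> [-1, 1, 10, 12, 35, 27]
Insert 27: shifted 1 elements -> [-1, 1, 10, 12, 27, 35]


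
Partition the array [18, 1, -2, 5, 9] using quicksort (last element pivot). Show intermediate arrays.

Partition 1: pivot=9 at index 3 -> [1, -2, 5, 9, 18]
Partition 2: pivot=5 at index 2 -> [1, -2, 5, 9, 18]
Partition 3: pivot=-2 at index 0 -> [-2, 1, 5, 9, 18]


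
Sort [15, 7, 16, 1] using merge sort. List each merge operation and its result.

Divide and conquer:
  Merge [15] + [7] -> [7, 15]
  Merge [16] + [1] -> [1, 16]
  Merge [7, 15] + [1, 16] -> [1, 7, 15, 16]


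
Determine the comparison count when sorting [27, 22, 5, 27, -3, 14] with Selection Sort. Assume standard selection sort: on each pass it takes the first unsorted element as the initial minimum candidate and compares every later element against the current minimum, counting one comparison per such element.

Pass 1: scan indices 1..5 for the minimum = 5 comparison(s); min is -3, place at index 0 -> [-3, 22, 5, 27, 27, 14]
Pass 2: scan indices 2..5 for the minimum = 4 comparison(s); min is 5, place at index 1 -> [-3, 5, 22, 27, 27, 14]
Pass 3: scan indices 3..5 for the minimum = 3 comparison(s); min is 14, place at index 2 -> [-3, 5, 14, 27, 27, 22]
Pass 4: scan indices 4..5 for the minimum = 2 comparison(s); min is 22, place at index 3 -> [-3, 5, 14, 22, 27, 27]
Pass 5: scan indices 5..5 for the minimum = 1 comparison(s); min is 27, place at index 4 -> [-3, 5, 14, 22, 27, 27]
Selection sort always scans the whole unsorted suffix, so the count is (n-1) + (n-2) + ... + 1 = n(n-1)/2 = 6*5/2 = 15 regardless of the input order.
Total comparisons: 5 + 4 + 3 + 2 + 1 = 15


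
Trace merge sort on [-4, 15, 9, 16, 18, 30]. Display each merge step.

Divide and conquer:
  Merge [15] + [9] -> [9, 15]
  Merge [-4] + [9, 15] -> [-4, 9, 15]
  Merge [18] + [30] -> [18, 30]
  Merge [16] + [18, 30] -> [16, 18, 30]
  Merge [-4, 9, 15] + [16, 18, 30] -> [-4, 9, 15, 16, 18, 30]


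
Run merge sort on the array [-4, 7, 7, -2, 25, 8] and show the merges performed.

Divide and conquer:
  Merge [7] + [7] -> [7, 7]
  Merge [-4] + [7, 7] -> [-4, 7, 7]
  Merge [25] + [8] -> [8, 25]
  Merge [-2] + [8, 25] -> [-2, 8, 25]
  Merge [-4, 7, 7] + [-2, 8, 25] -> [-4, -2, 7, 7, 8, 25]


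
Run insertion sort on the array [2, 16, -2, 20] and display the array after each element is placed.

First element 2 is already 'sorted'
Insert 16: shifted 0 elements -> [2, 16, -2, 20]
Insert -2: shifted 2 elements -> [-2, 2, 16, 20]
Insert 20: shifted 0 elements -> [-2, 2, 16, 20]


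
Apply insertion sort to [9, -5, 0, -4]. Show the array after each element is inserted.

First element 9 is already 'sorted'
Insert -5: shifted 1 elements -> [-5, 9, 0, -4]
Insert 0: shifted 1 elements -> [-5, 0, 9, -4]
Insert -4: shifted 2 elements -> [-5, -4, 0, 9]


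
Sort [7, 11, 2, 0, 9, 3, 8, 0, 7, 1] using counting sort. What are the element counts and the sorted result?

Count array: [2, 1, 1, 1, 0, 0, 0, 2, 1, 1, 0, 1]
(count[i] = number of elements equal to i)
Cumulative count: [2, 3, 4, 5, 5, 5, 5, 7, 8, 9, 9, 10]
Sorted: [0, 0, 1, 2, 3, 7, 7, 8, 9, 11]


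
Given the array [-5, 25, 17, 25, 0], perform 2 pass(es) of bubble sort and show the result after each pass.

After pass 1: [-5, 17, 25, 0, 25] (2 swaps)
After pass 2: [-5, 17, 0, 25, 25] (1 swaps)
Total swaps: 3


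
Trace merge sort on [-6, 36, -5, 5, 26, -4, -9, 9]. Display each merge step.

Divide and conquer:
  Merge [-6] + [36] -> [-6, 36]
  Merge [-5] + [5] -> [-5, 5]
  Merge [-6, 36] + [-5, 5] -> [-6, -5, 5, 36]
  Merge [26] + [-4] -> [-4, 26]
  Merge [-9] + [9] -> [-9, 9]
  Merge [-4, 26] + [-9, 9] -> [-9, -4, 9, 26]
  Merge [-6, -5, 5, 36] + [-9, -4, 9, 26] -> [-9, -6, -5, -4, 5, 9, 26, 36]


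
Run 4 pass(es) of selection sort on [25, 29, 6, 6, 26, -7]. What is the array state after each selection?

Pass 1: Select minimum -7 at index 5, swap -> [-7, 29, 6, 6, 26, 25]
Pass 2: Select minimum 6 at index 2, swap -> [-7, 6, 29, 6, 26, 25]
Pass 3: Select minimum 6 at index 3, swap -> [-7, 6, 6, 29, 26, 25]
Pass 4: Select minimum 25 at index 5, swap -> [-7, 6, 6, 25, 26, 29]


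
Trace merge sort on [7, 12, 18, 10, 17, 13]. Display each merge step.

Divide and conquer:
  Merge [12] + [18] -> [12, 18]
  Merge [7] + [12, 18] -> [7, 12, 18]
  Merge [17] + [13] -> [13, 17]
  Merge [10] + [13, 17] -> [10, 13, 17]
  Merge [7, 12, 18] + [10, 13, 17] -> [7, 10, 12, 13, 17, 18]


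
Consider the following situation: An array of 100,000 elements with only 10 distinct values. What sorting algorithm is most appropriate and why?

Best choice: 3-way quicksort or Counting sort
Reason: 3-way (Dutch national flag) partitioning groups every copy of the pivot together, so with only d=10 distinct keys quicksort finishes in O(n log d) expected time, which is effectively linear; counting sort runs in O(n + k) where k is the size of the key range (not the number of distinct values), so it is linear when the 10 values are integers drawn from a small known range


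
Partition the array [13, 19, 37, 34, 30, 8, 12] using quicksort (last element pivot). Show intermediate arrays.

Partition 1: pivot=12 at index 1 -> [8, 12, 37, 34, 30, 13, 19]
Partition 2: pivot=19 at index 3 -> [8, 12, 13, 19, 30, 37, 34]
Partition 3: pivot=34 at index 5 -> [8, 12, 13, 19, 30, 34, 37]


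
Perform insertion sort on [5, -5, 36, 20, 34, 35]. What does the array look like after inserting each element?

First element 5 is already 'sorted'
Insert -5: shifted 1 elements -> [-5, 5, 36, 20, 34, 35]
Insert 36: shifted 0 elements -> [-5, 5, 36, 20, 34, 35]
Insert 20: shifted 1 elements -> [-5, 5, 20, 36, 34, 35]
Insert 34: shifted 1 elements -> [-5, 5, 20, 34, 36, 35]
Insert 35: shifted 1 elements -> [-5, 5, 20, 34, 35, 36]


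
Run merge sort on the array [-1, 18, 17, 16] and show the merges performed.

Divide and conquer:
  Merge [-1] + [18] -> [-1, 18]
  Merge [17] + [16] -> [16, 17]
  Merge [-1, 18] + [16, 17] -> [-1, 16, 17, 18]


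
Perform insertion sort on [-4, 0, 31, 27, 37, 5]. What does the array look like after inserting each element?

First element -4 is already 'sorted'
Insert 0: shifted 0 elements -> [-4, 0, 31, 27, 37, 5]
Insert 31: shifted 0 elements -> [-4, 0, 31, 27, 37, 5]
Insert 27: shifted 1 elements -> [-4, 0, 27, 31, 37, 5]
Insert 37: shifted 0 elements -> [-4, 0, 27, 31, 37, 5]
Insert 5: shifted 3 elements -> [-4, 0, 5, 27, 31, 37]


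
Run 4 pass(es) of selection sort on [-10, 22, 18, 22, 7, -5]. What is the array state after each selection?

Pass 1: Select minimum -10 at index 0, swap -> [-10, 22, 18, 22, 7, -5]
Pass 2: Select minimum -5 at index 5, swap -> [-10, -5, 18, 22, 7, 22]
Pass 3: Select minimum 7 at index 4, swap -> [-10, -5, 7, 22, 18, 22]
Pass 4: Select minimum 18 at index 4, swap -> [-10, -5, 7, 18, 22, 22]


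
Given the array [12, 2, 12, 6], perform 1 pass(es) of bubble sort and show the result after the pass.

After pass 1: [2, 12, 6, 12] (2 swaps)
Total swaps: 2


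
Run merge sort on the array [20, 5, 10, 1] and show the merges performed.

Divide and conquer:
  Merge [20] + [5] -> [5, 20]
  Merge [10] + [1] -> [1, 10]
  Merge [5, 20] + [1, 10] -> [1, 5, 10, 20]


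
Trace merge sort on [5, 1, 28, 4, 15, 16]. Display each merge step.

Divide and conquer:
  Merge [1] + [28] -> [1, 28]
  Merge [5] + [1, 28] -> [1, 5, 28]
  Merge [15] + [16] -> [15, 16]
  Merge [4] + [15, 16] -> [4, 15, 16]
  Merge [1, 5, 28] + [4, 15, 16] -> [1, 4, 5, 15, 16, 28]


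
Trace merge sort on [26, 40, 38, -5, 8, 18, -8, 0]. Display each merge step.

Divide and conquer:
  Merge [26] + [40] -> [26, 40]
  Merge [38] + [-5] -> [-5, 38]
  Merge [26, 40] + [-5, 38] -> [-5, 26, 38, 40]
  Merge [8] + [18] -> [8, 18]
  Merge [-8] + [0] -> [-8, 0]
  Merge [8, 18] + [-8, 0] -> [-8, 0, 8, 18]
  Merge [-5, 26, 38, 40] + [-8, 0, 8, 18] -> [-8, -5, 0, 8, 18, 26, 38, 40]


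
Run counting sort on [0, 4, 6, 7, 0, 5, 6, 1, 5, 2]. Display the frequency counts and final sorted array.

Count array: [2, 1, 1, 0, 1, 2, 2, 1]
(count[i] = number of elements equal to i)
Cumulative count: [2, 3, 4, 4, 5, 7, 9, 10]
Sorted: [0, 0, 1, 2, 4, 5, 5, 6, 6, 7]


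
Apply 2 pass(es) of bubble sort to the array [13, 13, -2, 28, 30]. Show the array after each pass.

After pass 1: [13, -2, 13, 28, 30] (1 swaps)
After pass 2: [-2, 13, 13, 28, 30] (1 swaps)
Total swaps: 2


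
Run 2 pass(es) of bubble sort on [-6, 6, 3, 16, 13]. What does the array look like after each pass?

After pass 1: [-6, 3, 6, 13, 16] (2 swaps)
After pass 2: [-6, 3, 6, 13, 16] (0 swaps)
Total swaps: 2


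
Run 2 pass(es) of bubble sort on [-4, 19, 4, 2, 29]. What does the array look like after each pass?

After pass 1: [-4, 4, 2, 19, 29] (2 swaps)
After pass 2: [-4, 2, 4, 19, 29] (1 swaps)
Total swaps: 3


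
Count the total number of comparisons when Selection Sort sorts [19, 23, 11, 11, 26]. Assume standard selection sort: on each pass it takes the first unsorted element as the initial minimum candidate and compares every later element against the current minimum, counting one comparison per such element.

Pass 1: scan indices 1..4 for the minimum = 4 comparison(s); min is 11, place at index 0 -> [11, 23, 19, 11, 26]
Pass 2: scan indices 2..4 for the minimum = 3 comparison(s); min is 11, place at index 1 -> [11, 11, 19, 23, 26]
Pass 3: scan indices 3..4 for the minimum = 2 comparison(s); min is 19, place at index 2 -> [11, 11, 19, 23, 26]
Pass 4: scan indices 4..4 for the minimum = 1 comparison(s); min is 23, place at index 3 -> [11, 11, 19, 23, 26]
Selection sort always scans the whole unsorted suffix, so the count is (n-1) + (n-2) + ... + 1 = n(n-1)/2 = 5*4/2 = 10 regardless of the input order.
Total comparisons: 4 + 3 + 2 + 1 = 10


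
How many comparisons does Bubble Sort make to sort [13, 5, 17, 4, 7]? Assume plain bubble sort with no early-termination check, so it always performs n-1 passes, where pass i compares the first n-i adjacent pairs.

Pass 1: compare adjacent pairs (0,1)..(3,4) = 4 comparison(s), 3 swap(s) -> [5, 13, 4, 7, 17]
Pass 2: compare adjacent pairs (0,1)..(2,3) = 3 comparison(s), 2 swap(s) -> [5, 4, 7, 13, 17]
Pass 3: compare adjacent pairs (0,1)..(1,2) = 2 comparison(s), 1 swap(s) -> [4, 5, 7, 13, 17]
Pass 4: compare adjacent pairs (0,1)..(0,1) = 1 comparison(s), 0 swap(s) -> [4, 5, 7, 13, 17]
Total comparisons: 4 + 3 + 2 + 1 = 10


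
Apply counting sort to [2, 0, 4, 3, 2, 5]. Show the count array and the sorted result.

Count array: [1, 0, 2, 1, 1, 1]
(count[i] = number of elements equal to i)
Cumulative count: [1, 1, 3, 4, 5, 6]
Sorted: [0, 2, 2, 3, 4, 5]


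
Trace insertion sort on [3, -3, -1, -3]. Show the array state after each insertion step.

First element 3 is already 'sorted'
Insert -3: shifted 1 elements -> [-3, 3, -1, -3]
Insert -1: shifted 1 elements -> [-3, -1, 3, -3]
Insert -3: shifted 2 elements -> [-3, -3, -1, 3]


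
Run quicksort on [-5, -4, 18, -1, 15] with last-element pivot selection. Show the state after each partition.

Partition 1: pivot=15 at index 3 -> [-5, -4, -1, 15, 18]
Partition 2: pivot=-1 at index 2 -> [-5, -4, -1, 15, 18]
Partition 3: pivot=-4 at index 1 -> [-5, -4, -1, 15, 18]


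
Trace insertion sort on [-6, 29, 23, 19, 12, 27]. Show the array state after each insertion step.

First element -6 is already 'sorted'
Insert 29: shifted 0 elements -> [-6, 29, 23, 19, 12, 27]
Insert 23: shifted 1 elements -> [-6, 23, 29, 19, 12, 27]
Insert 19: shifted 2 elements -> [-6, 19, 23, 29, 12, 27]
Insert 12: shifted 3 elements -> [-6, 12, 19, 23, 29, 27]
Insert 27: shifted 1 elements -> [-6, 12, 19, 23, 27, 29]


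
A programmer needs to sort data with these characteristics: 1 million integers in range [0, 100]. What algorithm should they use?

Best choice: Counting sort
Reason: O(n + k) where k=100 is small; linear time beats O(n log n)


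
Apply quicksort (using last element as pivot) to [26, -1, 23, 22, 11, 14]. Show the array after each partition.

Partition 1: pivot=14 at index 2 -> [-1, 11, 14, 22, 26, 23]
Partition 2: pivot=11 at index 1 -> [-1, 11, 14, 22, 26, 23]
Partition 3: pivot=23 at index 4 -> [-1, 11, 14, 22, 23, 26]


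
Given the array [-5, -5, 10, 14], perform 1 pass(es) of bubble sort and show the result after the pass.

After pass 1: [-5, -5, 10, 14] (0 swaps)
Total swaps: 0


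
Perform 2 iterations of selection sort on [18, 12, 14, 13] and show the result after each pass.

Pass 1: Select minimum 12 at index 1, swap -> [12, 18, 14, 13]
Pass 2: Select minimum 13 at index 3, swap -> [12, 13, 14, 18]


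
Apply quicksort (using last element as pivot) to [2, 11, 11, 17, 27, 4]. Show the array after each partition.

Partition 1: pivot=4 at index 1 -> [2, 4, 11, 17, 27, 11]
Partition 2: pivot=11 at index 3 -> [2, 4, 11, 11, 27, 17]
Partition 3: pivot=17 at index 4 -> [2, 4, 11, 11, 17, 27]


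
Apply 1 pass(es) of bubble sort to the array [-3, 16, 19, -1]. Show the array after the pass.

After pass 1: [-3, 16, -1, 19] (1 swaps)
Total swaps: 1


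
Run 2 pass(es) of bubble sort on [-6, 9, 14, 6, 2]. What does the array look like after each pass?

After pass 1: [-6, 9, 6, 2, 14] (2 swaps)
After pass 2: [-6, 6, 2, 9, 14] (2 swaps)
Total swaps: 4


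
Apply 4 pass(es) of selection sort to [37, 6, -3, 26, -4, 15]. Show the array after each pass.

Pass 1: Select minimum -4 at index 4, swap -> [-4, 6, -3, 26, 37, 15]
Pass 2: Select minimum -3 at index 2, swap -> [-4, -3, 6, 26, 37, 15]
Pass 3: Select minimum 6 at index 2, swap -> [-4, -3, 6, 26, 37, 15]
Pass 4: Select minimum 15 at index 5, swap -> [-4, -3, 6, 15, 37, 26]


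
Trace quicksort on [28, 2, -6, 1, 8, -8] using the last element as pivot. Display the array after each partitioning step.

Partition 1: pivot=-8 at index 0 -> [-8, 2, -6, 1, 8, 28]
Partition 2: pivot=28 at index 5 -> [-8, 2, -6, 1, 8, 28]
Partition 3: pivot=8 at index 4 -> [-8, 2, -6, 1, 8, 28]
Partition 4: pivot=1 at index 2 -> [-8, -6, 1, 2, 8, 28]


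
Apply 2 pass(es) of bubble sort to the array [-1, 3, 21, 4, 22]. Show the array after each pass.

After pass 1: [-1, 3, 4, 21, 22] (1 swaps)
After pass 2: [-1, 3, 4, 21, 22] (0 swaps)
Total swaps: 1


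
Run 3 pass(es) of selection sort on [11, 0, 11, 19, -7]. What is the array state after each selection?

Pass 1: Select minimum -7 at index 4, swap -> [-7, 0, 11, 19, 11]
Pass 2: Select minimum 0 at index 1, swap -> [-7, 0, 11, 19, 11]
Pass 3: Select minimum 11 at index 2, swap -> [-7, 0, 11, 19, 11]


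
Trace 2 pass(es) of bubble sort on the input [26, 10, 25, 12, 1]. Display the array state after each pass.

After pass 1: [10, 25, 12, 1, 26] (4 swaps)
After pass 2: [10, 12, 1, 25, 26] (2 swaps)
Total swaps: 6


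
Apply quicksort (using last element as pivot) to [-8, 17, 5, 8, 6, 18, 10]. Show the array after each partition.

Partition 1: pivot=10 at index 4 -> [-8, 5, 8, 6, 10, 18, 17]
Partition 2: pivot=6 at index 2 -> [-8, 5, 6, 8, 10, 18, 17]
Partition 3: pivot=5 at index 1 -> [-8, 5, 6, 8, 10, 18, 17]
Partition 4: pivot=17 at index 5 -> [-8, 5, 6, 8, 10, 17, 18]


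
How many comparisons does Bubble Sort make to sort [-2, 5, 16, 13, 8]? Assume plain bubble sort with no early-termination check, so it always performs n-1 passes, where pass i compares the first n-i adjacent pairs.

Pass 1: compare adjacent pairs (0,1)..(3,4) = 4 comparison(s), 2 swap(s) -> [-2, 5, 13, 8, 16]
Pass 2: compare adjacent pairs (0,1)..(2,3) = 3 comparison(s), 1 swap(s) -> [-2, 5, 8, 13, 16]
Pass 3: compare adjacent pairs (0,1)..(1,2) = 2 comparison(s), 0 swap(s) -> [-2, 5, 8, 13, 16]
Pass 4: compare adjacent pairs (0,1)..(0,1) = 1 comparison(s), 0 swap(s) -> [-2, 5, 8, 13, 16]
Total comparisons: 4 + 3 + 2 + 1 = 10


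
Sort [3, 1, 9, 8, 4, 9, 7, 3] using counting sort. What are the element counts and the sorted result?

Count array: [0, 1, 0, 2, 1, 0, 0, 1, 1, 2]
(count[i] = number of elements equal to i)
Cumulative count: [0, 1, 1, 3, 4, 4, 4, 5, 6, 8]
Sorted: [1, 3, 3, 4, 7, 8, 9, 9]


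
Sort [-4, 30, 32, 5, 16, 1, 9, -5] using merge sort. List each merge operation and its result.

Divide and conquer:
  Merge [-4] + [30] -> [-4, 30]
  Merge [32] + [5] -> [5, 32]
  Merge [-4, 30] + [5, 32] -> [-4, 5, 30, 32]
  Merge [16] + [1] -> [1, 16]
  Merge [9] + [-5] -> [-5, 9]
  Merge [1, 16] + [-5, 9] -> [-5, 1, 9, 16]
  Merge [-4, 5, 30, 32] + [-5, 1, 9, 16] -> [-5, -4, 1, 5, 9, 16, 30, 32]


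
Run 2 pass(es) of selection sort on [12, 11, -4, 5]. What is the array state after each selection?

Pass 1: Select minimum -4 at index 2, swap -> [-4, 11, 12, 5]
Pass 2: Select minimum 5 at index 3, swap -> [-4, 5, 12, 11]


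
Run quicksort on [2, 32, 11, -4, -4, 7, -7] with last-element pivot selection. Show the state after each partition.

Partition 1: pivot=-7 at index 0 -> [-7, 32, 11, -4, -4, 7, 2]
Partition 2: pivot=2 at index 3 -> [-7, -4, -4, 2, 11, 7, 32]
Partition 3: pivot=-4 at index 2 -> [-7, -4, -4, 2, 11, 7, 32]
Partition 4: pivot=32 at index 6 -> [-7, -4, -4, 2, 11, 7, 32]
Partition 5: pivot=7 at index 4 -> [-7, -4, -4, 2, 7, 11, 32]


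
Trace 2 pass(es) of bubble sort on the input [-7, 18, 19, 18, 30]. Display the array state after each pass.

After pass 1: [-7, 18, 18, 19, 30] (1 swaps)
After pass 2: [-7, 18, 18, 19, 30] (0 swaps)
Total swaps: 1


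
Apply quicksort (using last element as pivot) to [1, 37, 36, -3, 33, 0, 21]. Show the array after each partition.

Partition 1: pivot=21 at index 3 -> [1, -3, 0, 21, 33, 36, 37]
Partition 2: pivot=0 at index 1 -> [-3, 0, 1, 21, 33, 36, 37]
Partition 3: pivot=37 at index 6 -> [-3, 0, 1, 21, 33, 36, 37]
Partition 4: pivot=36 at index 5 -> [-3, 0, 1, 21, 33, 36, 37]


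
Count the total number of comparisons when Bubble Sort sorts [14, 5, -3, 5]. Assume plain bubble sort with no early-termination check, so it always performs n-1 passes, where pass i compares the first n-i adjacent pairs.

Pass 1: compare adjacent pairs (0,1)..(2,3) = 3 comparison(s), 3 swap(s) -> [5, -3, 5, 14]
Pass 2: compare adjacent pairs (0,1)..(1,2) = 2 comparison(s), 1 swap(s) -> [-3, 5, 5, 14]
Pass 3: compare adjacent pairs (0,1)..(0,1) = 1 comparison(s), 0 swap(s) -> [-3, 5, 5, 14]
Total comparisons: 3 + 2 + 1 = 6


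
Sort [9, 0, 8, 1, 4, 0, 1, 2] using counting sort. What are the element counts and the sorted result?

Count array: [2, 2, 1, 0, 1, 0, 0, 0, 1, 1]
(count[i] = number of elements equal to i)
Cumulative count: [2, 4, 5, 5, 6, 6, 6, 6, 7, 8]
Sorted: [0, 0, 1, 1, 2, 4, 8, 9]


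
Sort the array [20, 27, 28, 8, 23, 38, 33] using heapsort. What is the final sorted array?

Build heap: [38, 27, 33, 8, 23, 28, 20]
Extract 38: [33, 27, 28, 8, 23, 20, 38]
Extract 33: [28, 27, 20, 8, 23, 33, 38]
Extract 28: [27, 23, 20, 8, 28, 33, 38]
Extract 27: [23, 8, 20, 27, 28, 33, 38]
Extract 23: [20, 8, 23, 27, 28, 33, 38]
Extract 20: [8, 20, 23, 27, 28, 33, 38]


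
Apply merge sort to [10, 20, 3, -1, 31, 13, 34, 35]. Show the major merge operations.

Divide and conquer:
  Merge [10] + [20] -> [10, 20]
  Merge [3] + [-1] -> [-1, 3]
  Merge [10, 20] + [-1, 3] -> [-1, 3, 10, 20]
  Merge [31] + [13] -> [13, 31]
  Merge [34] + [35] -> [34, 35]
  Merge [13, 31] + [34, 35] -> [13, 31, 34, 35]
  Merge [-1, 3, 10, 20] + [13, 31, 34, 35] -> [-1, 3, 10, 13, 20, 31, 34, 35]


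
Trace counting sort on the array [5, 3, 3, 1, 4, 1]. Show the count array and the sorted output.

Count array: [0, 2, 0, 2, 1, 1]
(count[i] = number of elements equal to i)
Cumulative count: [0, 2, 2, 4, 5, 6]
Sorted: [1, 1, 3, 3, 4, 5]


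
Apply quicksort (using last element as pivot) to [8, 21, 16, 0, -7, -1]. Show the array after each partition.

Partition 1: pivot=-1 at index 1 -> [-7, -1, 16, 0, 8, 21]
Partition 2: pivot=21 at index 5 -> [-7, -1, 16, 0, 8, 21]
Partition 3: pivot=8 at index 3 -> [-7, -1, 0, 8, 16, 21]


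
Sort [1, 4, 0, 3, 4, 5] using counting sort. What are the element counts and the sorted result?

Count array: [1, 1, 0, 1, 2, 1]
(count[i] = number of elements equal to i)
Cumulative count: [1, 2, 2, 3, 5, 6]
Sorted: [0, 1, 3, 4, 4, 5]


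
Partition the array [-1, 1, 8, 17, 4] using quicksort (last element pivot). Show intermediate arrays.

Partition 1: pivot=4 at index 2 -> [-1, 1, 4, 17, 8]
Partition 2: pivot=1 at index 1 -> [-1, 1, 4, 17, 8]
Partition 3: pivot=8 at index 3 -> [-1, 1, 4, 8, 17]


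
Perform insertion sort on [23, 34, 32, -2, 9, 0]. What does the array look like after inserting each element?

First element 23 is already 'sorted'
Insert 34: shifted 0 elements -> [23, 34, 32, -2, 9, 0]
Insert 32: shifted 1 elements -> [23, 32, 34, -2, 9, 0]
Insert -2: shifted 3 elements -> [-2, 23, 32, 34, 9, 0]
Insert 9: shifted 3 elements -> [-2, 9, 23, 32, 34, 0]
Insert 0: shifted 4 elements -> [-2, 0, 9, 23, 32, 34]


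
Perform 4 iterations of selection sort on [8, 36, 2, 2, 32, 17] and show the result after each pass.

Pass 1: Select minimum 2 at index 2, swap -> [2, 36, 8, 2, 32, 17]
Pass 2: Select minimum 2 at index 3, swap -> [2, 2, 8, 36, 32, 17]
Pass 3: Select minimum 8 at index 2, swap -> [2, 2, 8, 36, 32, 17]
Pass 4: Select minimum 17 at index 5, swap -> [2, 2, 8, 17, 32, 36]


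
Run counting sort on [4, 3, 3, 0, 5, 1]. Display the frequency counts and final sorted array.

Count array: [1, 1, 0, 2, 1, 1]
(count[i] = number of elements equal to i)
Cumulative count: [1, 2, 2, 4, 5, 6]
Sorted: [0, 1, 3, 3, 4, 5]


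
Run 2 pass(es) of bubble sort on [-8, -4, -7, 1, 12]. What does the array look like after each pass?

After pass 1: [-8, -7, -4, 1, 12] (1 swaps)
After pass 2: [-8, -7, -4, 1, 12] (0 swaps)
Total swaps: 1


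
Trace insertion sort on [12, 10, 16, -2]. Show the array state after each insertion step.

First element 12 is already 'sorted'
Insert 10: shifted 1 elements -> [10, 12, 16, -2]
Insert 16: shifted 0 elements -> [10, 12, 16, -2]
Insert -2: shifted 3 elements -> [-2, 10, 12, 16]


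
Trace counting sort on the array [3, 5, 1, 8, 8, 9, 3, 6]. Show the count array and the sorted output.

Count array: [0, 1, 0, 2, 0, 1, 1, 0, 2, 1]
(count[i] = number of elements equal to i)
Cumulative count: [0, 1, 1, 3, 3, 4, 5, 5, 7, 8]
Sorted: [1, 3, 3, 5, 6, 8, 8, 9]


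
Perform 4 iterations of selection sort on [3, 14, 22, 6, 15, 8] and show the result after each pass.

Pass 1: Select minimum 3 at index 0, swap -> [3, 14, 22, 6, 15, 8]
Pass 2: Select minimum 6 at index 3, swap -> [3, 6, 22, 14, 15, 8]
Pass 3: Select minimum 8 at index 5, swap -> [3, 6, 8, 14, 15, 22]
Pass 4: Select minimum 14 at index 3, swap -> [3, 6, 8, 14, 15, 22]


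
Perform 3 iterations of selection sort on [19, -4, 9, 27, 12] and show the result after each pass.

Pass 1: Select minimum -4 at index 1, swap -> [-4, 19, 9, 27, 12]
Pass 2: Select minimum 9 at index 2, swap -> [-4, 9, 19, 27, 12]
Pass 3: Select minimum 12 at index 4, swap -> [-4, 9, 12, 27, 19]


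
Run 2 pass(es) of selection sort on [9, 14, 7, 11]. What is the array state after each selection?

Pass 1: Select minimum 7 at index 2, swap -> [7, 14, 9, 11]
Pass 2: Select minimum 9 at index 2, swap -> [7, 9, 14, 11]


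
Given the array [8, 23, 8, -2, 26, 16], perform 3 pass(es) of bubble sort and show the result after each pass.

After pass 1: [8, 8, -2, 23, 16, 26] (3 swaps)
After pass 2: [8, -2, 8, 16, 23, 26] (2 swaps)
After pass 3: [-2, 8, 8, 16, 23, 26] (1 swaps)
Total swaps: 6


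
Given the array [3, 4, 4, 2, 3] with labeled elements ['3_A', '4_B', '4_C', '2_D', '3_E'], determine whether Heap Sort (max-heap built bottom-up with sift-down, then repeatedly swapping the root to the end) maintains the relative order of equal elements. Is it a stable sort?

Trace Heap Sort on the labeled array (the key is the number; the letter only tracks identity):
  Build max-heap: [4_B, 3_A, 4_C, 2_D, 3_E]
  Swap root 4_B to index 4, re-heapify first 4 -> [4_C, 3_A, 3_E, 2_D, 4_B]
  Swap root 4_C to index 3, re-heapify first 3 -> [3_A, 2_D, 3_E, 4_C, 4_B]
  Swap root 3_A to index 2, re-heapify first 2 -> [3_E, 2_D, 3_A, 4_C, 4_B]
  Swap root 3_E to index 1, re-heapify first 1 -> [2_D, 3_E, 3_A, 4_C, 4_B]
Final order: [2_D, 3_E, 3_A, 4_C, 4_B]
Equal keys:
  value 3: originally 3_A, 3_E; after sorting 3_E, 3_A -> order changed
  value 4: originally 4_B, 4_C; after sorting 4_C, 4_B -> order changed
Equal keys were reordered, so Heap Sort is not stable: heap construction and root-to-end swaps move elements without regard to the original order of equal keys. (One such input is enough; an unstable sort may happen to preserve order on other inputs, but it gives no guarantee.)
Answer: Not stable


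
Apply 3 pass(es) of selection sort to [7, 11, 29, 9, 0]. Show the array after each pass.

Pass 1: Select minimum 0 at index 4, swap -> [0, 11, 29, 9, 7]
Pass 2: Select minimum 7 at index 4, swap -> [0, 7, 29, 9, 11]
Pass 3: Select minimum 9 at index 3, swap -> [0, 7, 9, 29, 11]


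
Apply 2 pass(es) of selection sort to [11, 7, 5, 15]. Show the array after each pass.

Pass 1: Select minimum 5 at index 2, swap -> [5, 7, 11, 15]
Pass 2: Select minimum 7 at index 1, swap -> [5, 7, 11, 15]


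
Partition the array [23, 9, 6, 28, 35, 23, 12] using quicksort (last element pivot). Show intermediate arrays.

Partition 1: pivot=12 at index 2 -> [9, 6, 12, 28, 35, 23, 23]
Partition 2: pivot=6 at index 0 -> [6, 9, 12, 28, 35, 23, 23]
Partition 3: pivot=23 at index 4 -> [6, 9, 12, 23, 23, 28, 35]
Partition 4: pivot=35 at index 6 -> [6, 9, 12, 23, 23, 28, 35]


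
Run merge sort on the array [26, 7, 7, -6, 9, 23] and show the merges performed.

Divide and conquer:
  Merge [7] + [7] -> [7, 7]
  Merge [26] + [7, 7] -> [7, 7, 26]
  Merge [9] + [23] -> [9, 23]
  Merge [-6] + [9, 23] -> [-6, 9, 23]
  Merge [7, 7, 26] + [-6, 9, 23] -> [-6, 7, 7, 9, 23, 26]


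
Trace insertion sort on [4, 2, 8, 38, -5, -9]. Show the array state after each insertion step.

First element 4 is already 'sorted'
Insert 2: shifted 1 elements -> [2, 4, 8, 38, -5, -9]
Insert 8: shifted 0 elements -> [2, 4, 8, 38, -5, -9]
Insert 38: shifted 0 elements -> [2, 4, 8, 38, -5, -9]
Insert -5: shifted 4 elements -> [-5, 2, 4, 8, 38, -9]
Insert -9: shifted 5 elements -> [-9, -5, 2, 4, 8, 38]


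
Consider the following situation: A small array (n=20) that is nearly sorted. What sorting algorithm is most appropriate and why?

Best choice: Insertion sort
Reason: Insertion sort is O(n) for nearly sorted arrays and has low overhead


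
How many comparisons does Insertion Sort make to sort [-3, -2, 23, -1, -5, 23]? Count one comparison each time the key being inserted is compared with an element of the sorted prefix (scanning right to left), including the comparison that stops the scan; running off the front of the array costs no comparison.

Insert -2: -3 <= -2 (stop) = 1 comparison(s) -> [-3, -2, 23, -1, -5, 23]
Insert 23: -2 <= 23 (stop) = 1 comparison(s) -> [-3, -2, 23, -1, -5, 23]
Insert -1: 23 > -1 (shift), -2 <= -1 (stop) = 2 comparison(s) -> [-3, -2, -1, 23, -5, 23]
Insert -5: 23 > -5 (shift), -1 > -5 (shift), -2 > -5 (shift), -3 > -5 (shift), reached front = 4 comparison(s) -> [-5, -3, -2, -1, 23, 23]
Insert 23: 23 <= 23 (stop) = 1 comparison(s) -> [-5, -3, -2, -1, 23, 23]
Total comparisons: 1 + 1 + 2 + 4 + 1 = 9


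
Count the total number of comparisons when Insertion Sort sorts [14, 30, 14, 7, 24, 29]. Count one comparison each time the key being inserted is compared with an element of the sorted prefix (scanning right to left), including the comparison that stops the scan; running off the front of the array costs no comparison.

Insert 30: 14 <= 30 (stop) = 1 comparison(s) -> [14, 30, 14, 7, 24, 29]
Insert 14: 30 > 14 (shift), 14 <= 14 (stop) = 2 comparison(s) -> [14, 14, 30, 7, 24, 29]
Insert 7: 30 > 7 (shift), 14 > 7 (shift), 14 > 7 (shift), reached front = 3 comparison(s) -> [7, 14, 14, 30, 24, 29]
Insert 24: 30 > 24 (shift), 14 <= 24 (stop) = 2 comparison(s) -> [7, 14, 14, 24, 30, 29]
Insert 29: 30 > 29 (shift), 24 <= 29 (stop) = 2 comparison(s) -> [7, 14, 14, 24, 29, 30]
Total comparisons: 1 + 2 + 3 + 2 + 2 = 10


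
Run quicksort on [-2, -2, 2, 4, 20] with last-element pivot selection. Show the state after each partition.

Partition 1: pivot=20 at index 4 -> [-2, -2, 2, 4, 20]
Partition 2: pivot=4 at index 3 -> [-2, -2, 2, 4, 20]
Partition 3: pivot=2 at index 2 -> [-2, -2, 2, 4, 20]
Partition 4: pivot=-2 at index 1 -> [-2, -2, 2, 4, 20]


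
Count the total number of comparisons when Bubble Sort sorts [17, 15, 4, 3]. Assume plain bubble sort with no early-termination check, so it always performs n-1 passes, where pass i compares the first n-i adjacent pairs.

Pass 1: compare adjacent pairs (0,1)..(2,3) = 3 comparison(s), 3 swap(s) -> [15, 4, 3, 17]
Pass 2: compare adjacent pairs (0,1)..(1,2) = 2 comparison(s), 2 swap(s) -> [4, 3, 15, 17]
Pass 3: compare adjacent pairs (0,1)..(0,1) = 1 comparison(s), 1 swap(s) -> [3, 4, 15, 17]
Total comparisons: 3 + 2 + 1 = 6


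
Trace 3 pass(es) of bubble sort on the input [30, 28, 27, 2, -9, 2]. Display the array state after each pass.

After pass 1: [28, 27, 2, -9, 2, 30] (5 swaps)
After pass 2: [27, 2, -9, 2, 28, 30] (4 swaps)
After pass 3: [2, -9, 2, 27, 28, 30] (3 swaps)
Total swaps: 12


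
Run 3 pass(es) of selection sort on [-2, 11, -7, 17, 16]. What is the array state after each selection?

Pass 1: Select minimum -7 at index 2, swap -> [-7, 11, -2, 17, 16]
Pass 2: Select minimum -2 at index 2, swap -> [-7, -2, 11, 17, 16]
Pass 3: Select minimum 11 at index 2, swap -> [-7, -2, 11, 17, 16]
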